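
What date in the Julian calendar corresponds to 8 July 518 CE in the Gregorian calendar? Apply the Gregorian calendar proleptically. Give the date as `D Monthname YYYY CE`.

6 July 518 CE

At this point the Julian calendar is 2 days behind the Gregorian.
8 July 518 Gregorian − 2 days → 6 July 518 Julian.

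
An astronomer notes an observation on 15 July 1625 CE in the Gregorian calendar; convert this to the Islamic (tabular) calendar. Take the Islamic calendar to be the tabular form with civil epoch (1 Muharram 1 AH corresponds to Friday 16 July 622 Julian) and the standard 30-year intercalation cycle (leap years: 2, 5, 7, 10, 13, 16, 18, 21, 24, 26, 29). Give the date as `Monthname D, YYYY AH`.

Shawwal 9, 1034 AH

Julian Day Number of the source date = 2314775.
Converting JDN 2314775 to the tabular Islamic calendar gives 9 Shawwal 1034 AH.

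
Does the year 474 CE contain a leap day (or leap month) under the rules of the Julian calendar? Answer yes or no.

474 mod 4 = 2, so it is a common year in the Julian calendar.

no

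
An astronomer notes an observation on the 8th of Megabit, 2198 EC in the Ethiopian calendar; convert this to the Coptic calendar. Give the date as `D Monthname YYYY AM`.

The source date corresponds to 19 March 2206 in the Gregorian calendar (JDN 2526862).
That day falls on 8 Paremhat 1922 AM in the Coptic calendar.

8 Paremhat 1922 AM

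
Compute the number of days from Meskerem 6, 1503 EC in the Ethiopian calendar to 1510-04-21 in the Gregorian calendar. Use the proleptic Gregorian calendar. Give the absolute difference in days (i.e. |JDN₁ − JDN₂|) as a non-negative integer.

JDN of the first date = 2272831.
JDN of the second date = 2272686.
|2272686 − 2272831| = 145.

145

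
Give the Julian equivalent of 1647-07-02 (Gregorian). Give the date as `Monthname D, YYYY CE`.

For dates in this range the Gregorian date is 10 days ahead of the Julian.
2 July 1647 Gregorian − 10 days → 22 June 1647 Julian.

June 22, 1647 CE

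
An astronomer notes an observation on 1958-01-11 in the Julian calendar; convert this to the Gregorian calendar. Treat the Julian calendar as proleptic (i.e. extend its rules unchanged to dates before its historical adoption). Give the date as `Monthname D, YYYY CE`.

January 24, 1958 CE

For dates in this range the Gregorian date is 13 days ahead of the Julian.
11 January 1958 Julian + 13 days → 24 January 1958 Gregorian.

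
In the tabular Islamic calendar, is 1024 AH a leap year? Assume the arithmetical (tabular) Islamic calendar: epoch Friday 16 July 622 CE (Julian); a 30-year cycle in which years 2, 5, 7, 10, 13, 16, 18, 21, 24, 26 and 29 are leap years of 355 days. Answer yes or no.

no

Year 1024 AH is year 4 of its 30-year cycle; leap positions are 2, 5, 7, 10, 13, 16, 18, 21, 24, 26, 29, so it is a common year (354 days).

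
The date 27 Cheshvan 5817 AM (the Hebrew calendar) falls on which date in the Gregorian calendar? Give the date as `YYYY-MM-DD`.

Both dates share Julian Day Number 2472309; in the Gregorian calendar that is 6 November 2056 CE.

2056-11-06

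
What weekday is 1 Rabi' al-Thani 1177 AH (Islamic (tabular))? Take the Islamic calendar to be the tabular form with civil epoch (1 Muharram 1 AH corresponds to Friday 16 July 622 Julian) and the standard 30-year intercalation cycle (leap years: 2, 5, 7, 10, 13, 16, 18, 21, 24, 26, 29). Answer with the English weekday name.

Sunday

Equivalently 9 October 1763 Gregorian, JDN 2365264.
Since JDN mod 7 = 6 (0 = Monday), the day is Sunday.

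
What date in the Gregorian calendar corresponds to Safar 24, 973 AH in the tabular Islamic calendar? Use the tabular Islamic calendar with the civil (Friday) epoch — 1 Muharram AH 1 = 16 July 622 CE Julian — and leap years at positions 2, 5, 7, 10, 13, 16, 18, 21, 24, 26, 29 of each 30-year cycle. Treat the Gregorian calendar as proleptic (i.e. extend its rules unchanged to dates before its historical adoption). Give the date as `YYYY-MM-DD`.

Julian Day Number of the source date = 2292937.
Converting JDN 2292937 to the Gregorian calendar gives 30 September 1565 CE.

1565-09-30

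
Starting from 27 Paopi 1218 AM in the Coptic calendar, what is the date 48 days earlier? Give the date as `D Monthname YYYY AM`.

The starting date is JDN 2269595; 2269595 − 48 = 2269547.
JDN 2269547 corresponds to 9 Thout 1218 AM.

9 Thout 1218 AM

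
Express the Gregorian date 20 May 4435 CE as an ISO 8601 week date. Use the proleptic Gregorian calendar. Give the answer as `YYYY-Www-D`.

The weekday is Sunday (ISO weekday 7).
That Sunday belongs to ISO week 20 of ISO year 4435.

4435-W20-7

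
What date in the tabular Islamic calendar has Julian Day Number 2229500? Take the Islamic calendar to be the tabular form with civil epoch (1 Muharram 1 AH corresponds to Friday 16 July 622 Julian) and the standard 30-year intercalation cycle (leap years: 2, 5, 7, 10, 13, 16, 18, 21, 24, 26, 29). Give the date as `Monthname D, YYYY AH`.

Safar 18, 794 AH

The proleptic Gregorian equivalent of JDN 2229500 is 23 January 1392.
In the tabular Islamic calendar that day is Safar 18, 794 AH.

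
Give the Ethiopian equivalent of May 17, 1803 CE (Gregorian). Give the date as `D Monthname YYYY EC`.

10 Ginbot 1795 EC

Julian Day Number of the source date = 2379728.
Converting JDN 2379728 to the Ethiopian calendar gives 10 Ginbot 1795 EC.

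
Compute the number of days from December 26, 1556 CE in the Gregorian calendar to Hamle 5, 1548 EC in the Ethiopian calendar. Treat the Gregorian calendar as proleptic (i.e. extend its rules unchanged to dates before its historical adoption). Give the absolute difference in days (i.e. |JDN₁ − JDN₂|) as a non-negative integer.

170

JDN of the first date = 2289737.
JDN of the second date = 2289567.
|2289567 − 2289737| = 170.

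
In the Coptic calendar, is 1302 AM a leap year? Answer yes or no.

no

1302 mod 4 = 2; in the Coptic calendar a year is leap when year mod 4 = 3, so it is a common year.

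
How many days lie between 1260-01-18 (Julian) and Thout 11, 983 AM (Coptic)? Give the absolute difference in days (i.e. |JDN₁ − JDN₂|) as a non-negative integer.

JDN of the first date = 2181290.
JDN of the second date = 2183715.
|2183715 − 2181290| = 2425.

2425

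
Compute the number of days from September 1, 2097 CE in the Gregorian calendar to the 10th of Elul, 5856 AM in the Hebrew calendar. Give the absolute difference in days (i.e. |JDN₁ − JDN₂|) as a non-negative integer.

369

JDN of the first date = 2487218.
JDN of the second date = 2486849.
|2486849 − 2487218| = 369.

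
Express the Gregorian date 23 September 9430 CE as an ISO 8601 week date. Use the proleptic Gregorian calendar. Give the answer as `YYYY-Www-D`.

9430-W38-4

The weekday is Thursday (ISO weekday 4).
That Thursday belongs to ISO week 38 of ISO year 9430.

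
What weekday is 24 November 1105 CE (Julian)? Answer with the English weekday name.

Friday

This is JDN 2124987 (1 December 1105 Gregorian).
Since JDN mod 7 = 4 (0 = Monday), the day is Friday.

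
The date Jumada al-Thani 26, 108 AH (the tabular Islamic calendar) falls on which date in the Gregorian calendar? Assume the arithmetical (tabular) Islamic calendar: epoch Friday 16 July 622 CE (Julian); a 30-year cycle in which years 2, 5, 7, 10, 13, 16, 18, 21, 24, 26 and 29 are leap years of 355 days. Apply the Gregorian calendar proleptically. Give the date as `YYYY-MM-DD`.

0726-11-01

Julian Day Number of the source date = 1986530.
Converting JDN 1986530 to the Gregorian calendar gives 1 November 726 CE.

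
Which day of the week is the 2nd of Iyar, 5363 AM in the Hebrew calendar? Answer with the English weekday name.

This is JDN 2306646 (13 April 1603 Gregorian).
Since JDN mod 7 = 6 (0 = Monday), the day is Sunday.

Sunday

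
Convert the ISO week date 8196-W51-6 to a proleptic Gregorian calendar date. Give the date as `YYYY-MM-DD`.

8196-12-24

ISO week 1 of 8196 is the week containing the first Thursday of 8196.
Week 51, day 6 (Saturday) lands on 8196-12-24.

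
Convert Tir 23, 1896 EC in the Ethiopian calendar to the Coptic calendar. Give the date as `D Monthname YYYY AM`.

The source date corresponds to 1 February 1904 in the Gregorian calendar (JDN 2416512).
That day falls on 23 Tobi 1620 AM in the Coptic calendar.

23 Tobi 1620 AM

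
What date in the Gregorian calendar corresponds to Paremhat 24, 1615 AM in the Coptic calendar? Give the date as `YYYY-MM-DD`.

1899-04-01

Julian Day Number of the source date = 2414746.
Converting JDN 2414746 to the Gregorian calendar gives 1 April 1899 CE.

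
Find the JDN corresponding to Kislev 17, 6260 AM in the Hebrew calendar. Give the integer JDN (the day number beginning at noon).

Equivalently 20 December 2499 (Gregorian).
JDN 2400001 is 17 November 1858 CE (Gregorian), MJD 0; the target day is +234154 days from there, so JDN = 2634155.

2634155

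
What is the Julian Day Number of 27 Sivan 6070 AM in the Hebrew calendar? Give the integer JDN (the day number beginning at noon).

2564946

Equivalently 26 June 2310 (Gregorian).
JDN 2299161 is 15 October 1582 CE (Gregorian); the target day is +265785 days from there, so JDN = 2564946.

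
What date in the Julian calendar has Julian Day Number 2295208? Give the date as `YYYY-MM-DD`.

1571-12-09

JDN 2295208 is 19 December 1571 in the proleptic Gregorian calendar.
In the Julian calendar that day is 1571-12-09.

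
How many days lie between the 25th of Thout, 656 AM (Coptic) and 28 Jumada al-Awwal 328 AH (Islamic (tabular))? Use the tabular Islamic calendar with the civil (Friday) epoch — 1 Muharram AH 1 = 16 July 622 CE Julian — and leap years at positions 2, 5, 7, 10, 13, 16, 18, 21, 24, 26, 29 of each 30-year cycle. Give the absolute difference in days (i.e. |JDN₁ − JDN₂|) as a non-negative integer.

JDN of the first date = 2064293.
JDN of the second date = 2064463.
|2064463 − 2064293| = 170.

170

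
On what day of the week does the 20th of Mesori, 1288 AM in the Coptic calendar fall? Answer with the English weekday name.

Wednesday

This is JDN 2295456 (23 August 1572 Gregorian).
Since JDN mod 7 = 2 (0 = Monday), the day is Wednesday.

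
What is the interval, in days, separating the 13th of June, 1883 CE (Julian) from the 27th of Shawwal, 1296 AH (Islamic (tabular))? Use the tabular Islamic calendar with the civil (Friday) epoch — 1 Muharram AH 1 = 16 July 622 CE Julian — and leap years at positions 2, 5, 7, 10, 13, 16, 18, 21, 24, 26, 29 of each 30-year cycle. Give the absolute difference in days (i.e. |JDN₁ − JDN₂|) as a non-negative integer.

1350

JDN of the first date = 2408987.
JDN of the second date = 2407637.
|2407637 − 2408987| = 1350.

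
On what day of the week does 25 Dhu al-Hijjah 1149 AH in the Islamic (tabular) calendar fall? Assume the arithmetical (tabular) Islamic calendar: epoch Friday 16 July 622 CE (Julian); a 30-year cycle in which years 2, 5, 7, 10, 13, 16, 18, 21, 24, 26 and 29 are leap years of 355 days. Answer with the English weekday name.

In the Gregorian calendar this is 26 April 1737 (JDN 2355602).
Since JDN mod 7 = 4 (0 = Monday), the day is Friday.

Friday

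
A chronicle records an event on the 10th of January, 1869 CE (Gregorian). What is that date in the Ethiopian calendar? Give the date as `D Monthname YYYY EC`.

3 Tir 1861 EC

Both dates share Julian Day Number 2403708; in the Ethiopian calendar that is 3 Tir 1861 EC.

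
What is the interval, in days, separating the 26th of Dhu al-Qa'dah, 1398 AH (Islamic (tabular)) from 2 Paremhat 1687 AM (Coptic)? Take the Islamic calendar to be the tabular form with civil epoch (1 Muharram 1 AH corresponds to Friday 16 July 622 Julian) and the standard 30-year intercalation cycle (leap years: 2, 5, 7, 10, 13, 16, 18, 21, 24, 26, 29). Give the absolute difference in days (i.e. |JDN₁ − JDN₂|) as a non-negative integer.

JDN of the first date = 2443810.
JDN of the second date = 2441022.
|2441022 − 2443810| = 2788.

2788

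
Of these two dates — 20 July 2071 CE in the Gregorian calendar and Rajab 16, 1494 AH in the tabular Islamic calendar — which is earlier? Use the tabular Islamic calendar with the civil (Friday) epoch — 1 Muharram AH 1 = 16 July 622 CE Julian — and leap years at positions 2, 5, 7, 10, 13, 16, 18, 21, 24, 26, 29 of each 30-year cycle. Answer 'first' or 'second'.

first

The two dates have Julian Day Numbers 2477678 and 2477701 respectively.
Since 2477678 < 2477701, the first date comes first.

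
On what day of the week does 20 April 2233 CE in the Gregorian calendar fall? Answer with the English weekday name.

Saturday

JDN 2536756 mod 7 = 5, and JDN 0 was a Monday, so this is a Saturday.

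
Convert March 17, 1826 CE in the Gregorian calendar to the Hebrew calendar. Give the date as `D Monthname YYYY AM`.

8 Adar II 5586 AM

Both dates share Julian Day Number 2388068; in the Hebrew calendar that is 8 Adar II 5586 AM.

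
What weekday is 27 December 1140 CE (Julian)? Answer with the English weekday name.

Equivalently 3 January 1141 Gregorian, JDN 2137804.
JDN 2137804 mod 7 = 4, and JDN 0 was a Monday, so this is a Friday.

Friday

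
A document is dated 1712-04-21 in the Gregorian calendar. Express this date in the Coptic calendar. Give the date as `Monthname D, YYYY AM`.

Julian Day Number of the source date = 2346466.
Converting JDN 2346466 to the Coptic calendar gives 15 Parmouti 1428 AM.

Parmouti 15, 1428 AM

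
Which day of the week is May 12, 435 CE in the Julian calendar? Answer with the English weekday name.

Sunday

In the proleptic Gregorian calendar this is 13 May 435 (JDN 1880073).
JDN 1880073 mod 7 = 6, and JDN 0 was a Monday, so this is a Sunday.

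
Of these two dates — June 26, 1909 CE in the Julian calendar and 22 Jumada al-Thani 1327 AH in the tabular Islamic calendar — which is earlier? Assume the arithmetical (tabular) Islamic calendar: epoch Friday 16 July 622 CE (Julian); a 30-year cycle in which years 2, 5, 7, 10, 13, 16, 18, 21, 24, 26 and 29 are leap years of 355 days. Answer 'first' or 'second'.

First date → JDN 2418497; second date → JDN 2418499.
JDN 2418497 < JDN 2418499, so the first date is earlier.

first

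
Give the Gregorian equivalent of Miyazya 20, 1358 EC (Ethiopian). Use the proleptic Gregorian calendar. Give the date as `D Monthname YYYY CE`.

23 April 1366 CE

Both dates share Julian Day Number 2220094; in the Gregorian calendar that is 23 April 1366 CE.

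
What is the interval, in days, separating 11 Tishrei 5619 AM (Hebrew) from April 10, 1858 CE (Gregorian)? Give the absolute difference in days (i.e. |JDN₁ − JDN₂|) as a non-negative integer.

162

JDN of the first date = 2399942.
JDN of the second date = 2399780.
|2399780 − 2399942| = 162.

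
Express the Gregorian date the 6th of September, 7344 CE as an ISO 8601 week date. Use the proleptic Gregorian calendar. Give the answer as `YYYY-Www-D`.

The weekday is Sunday (ISO weekday 7).
That Sunday belongs to ISO week 36 of ISO year 7344.

7344-W36-7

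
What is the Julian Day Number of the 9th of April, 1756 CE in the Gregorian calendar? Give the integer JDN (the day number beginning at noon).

JDN 2299161 is 15 October 1582 CE (Gregorian); the target day is +63364 days from there, so JDN = 2362525.

2362525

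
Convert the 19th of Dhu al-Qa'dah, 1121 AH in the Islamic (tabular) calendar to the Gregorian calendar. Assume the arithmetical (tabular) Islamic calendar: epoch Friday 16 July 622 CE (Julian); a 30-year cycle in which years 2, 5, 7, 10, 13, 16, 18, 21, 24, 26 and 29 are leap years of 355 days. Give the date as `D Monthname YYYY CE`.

Julian Day Number of the source date = 2345644.
Converting JDN 2345644 to the Gregorian calendar gives 20 January 1710 CE.

20 January 1710 CE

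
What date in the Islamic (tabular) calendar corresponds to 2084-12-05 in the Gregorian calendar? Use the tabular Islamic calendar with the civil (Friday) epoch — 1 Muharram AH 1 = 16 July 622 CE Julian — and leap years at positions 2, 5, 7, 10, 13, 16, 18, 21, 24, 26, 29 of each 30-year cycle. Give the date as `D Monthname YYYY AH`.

Julian Day Number of the source date = 2482565.
Converting JDN 2482565 to the tabular Islamic calendar gives 6 Rabi' al-Thani 1508 AH.

6 Rabi' al-Thani 1508 AH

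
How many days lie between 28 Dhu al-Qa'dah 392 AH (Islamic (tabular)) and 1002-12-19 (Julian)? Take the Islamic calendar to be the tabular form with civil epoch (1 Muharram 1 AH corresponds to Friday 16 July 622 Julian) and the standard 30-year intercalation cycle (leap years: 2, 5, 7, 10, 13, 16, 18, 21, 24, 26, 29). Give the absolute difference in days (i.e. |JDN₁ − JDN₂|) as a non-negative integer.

72

First date → JDN 2087319; second date → JDN 2087391.
The interval is |2087319 − 2087391| = 72 days.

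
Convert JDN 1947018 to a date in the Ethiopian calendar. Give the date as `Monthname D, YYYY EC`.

Pagume 1, 610 EC

The proleptic Gregorian equivalent of JDN 1947018 is 27 August 618.
In the Ethiopian calendar that day is Pagume 1, 610 EC.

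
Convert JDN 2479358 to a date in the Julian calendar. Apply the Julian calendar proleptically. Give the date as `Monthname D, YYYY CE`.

February 11, 2076 CE

JDN 2479358 is 24 February 2076 in the Gregorian calendar.
In the Julian calendar that day is February 11, 2076 CE.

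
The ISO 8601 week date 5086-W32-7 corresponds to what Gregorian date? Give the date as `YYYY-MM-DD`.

5086-08-15

ISO week 1 of 5086 is the week containing the first Thursday of 5086.
Week 32, day 7 (Sunday) lands on 5086-08-15.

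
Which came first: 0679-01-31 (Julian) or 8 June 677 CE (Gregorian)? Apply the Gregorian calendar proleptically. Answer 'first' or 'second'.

The two dates have Julian Day Numbers 1969093 and 1968488 respectively.
Since 1968488 < 1969093, the second date comes first.

second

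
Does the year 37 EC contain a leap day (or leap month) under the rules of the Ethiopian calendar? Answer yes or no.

no

37 mod 4 = 1; in the Ethiopian calendar a year is leap when year mod 4 = 3, so it is a common year.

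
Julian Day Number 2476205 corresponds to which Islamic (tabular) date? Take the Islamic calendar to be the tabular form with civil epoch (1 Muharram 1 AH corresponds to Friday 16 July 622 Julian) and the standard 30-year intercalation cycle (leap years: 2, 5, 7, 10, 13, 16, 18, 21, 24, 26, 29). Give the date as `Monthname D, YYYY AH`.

The Gregorian equivalent of JDN 2476205 is 8 July 2067.
In the tabular Islamic calendar that day is Rabi' al-Thani 25, 1490 AH.

Rabi' al-Thani 25, 1490 AH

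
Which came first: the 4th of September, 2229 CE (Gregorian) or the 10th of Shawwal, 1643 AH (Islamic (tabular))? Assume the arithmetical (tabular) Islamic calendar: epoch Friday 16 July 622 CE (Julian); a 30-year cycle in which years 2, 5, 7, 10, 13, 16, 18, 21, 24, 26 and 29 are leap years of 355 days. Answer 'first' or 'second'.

The two dates have Julian Day Numbers 2535432 and 2530585 respectively.
Since 2530585 < 2535432, the second date comes first.

second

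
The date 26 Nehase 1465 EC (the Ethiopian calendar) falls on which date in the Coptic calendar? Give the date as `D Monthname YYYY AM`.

Julian Day Number of the source date = 2259302.
Converting JDN 2259302 to the Coptic calendar gives 26 Mesori 1189 AM.

26 Mesori 1189 AM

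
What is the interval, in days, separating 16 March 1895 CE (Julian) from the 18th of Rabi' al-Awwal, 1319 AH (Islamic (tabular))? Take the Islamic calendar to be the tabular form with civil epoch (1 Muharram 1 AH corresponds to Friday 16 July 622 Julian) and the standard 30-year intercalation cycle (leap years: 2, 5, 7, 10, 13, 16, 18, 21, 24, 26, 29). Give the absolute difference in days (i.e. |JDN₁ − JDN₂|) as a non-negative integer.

JDN of the first date = 2413281.
JDN of the second date = 2415571.
|2415571 − 2413281| = 2290.

2290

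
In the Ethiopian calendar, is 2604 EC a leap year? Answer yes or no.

no

2604 mod 4 = 0; in the Ethiopian calendar a year is leap when year mod 4 = 3, so it is a common year.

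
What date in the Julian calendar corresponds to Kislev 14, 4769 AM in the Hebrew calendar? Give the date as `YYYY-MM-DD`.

1008-11-15

Both dates share Julian Day Number 2089549; in the Julian calendar that is 15 November 1008 CE.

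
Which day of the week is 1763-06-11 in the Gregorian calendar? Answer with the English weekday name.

Saturday

Since JDN mod 7 = 5 (0 = Monday), the day is Saturday.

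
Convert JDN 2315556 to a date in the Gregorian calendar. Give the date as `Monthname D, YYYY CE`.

Counting from JDN 2299161 = 15 Oct 1582 gives an offset of 16395 days.

September 4, 1627 CE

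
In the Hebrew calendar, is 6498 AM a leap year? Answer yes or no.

yes

Hebrew year 6498 is year 19 of its 19-year Metonic cycle; leap years are at positions 3, 6, 8, 11, 14, 17, 19, so it is a leap year (13 months).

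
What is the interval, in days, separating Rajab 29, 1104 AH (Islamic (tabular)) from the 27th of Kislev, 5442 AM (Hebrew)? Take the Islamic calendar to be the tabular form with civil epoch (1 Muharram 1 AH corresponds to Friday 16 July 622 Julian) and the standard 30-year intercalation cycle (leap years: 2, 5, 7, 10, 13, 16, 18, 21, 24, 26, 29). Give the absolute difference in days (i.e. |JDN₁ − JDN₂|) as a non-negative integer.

First date → JDN 2339511; second date → JDN 2335375.
The interval is |2339511 − 2335375| = 4136 days.

4136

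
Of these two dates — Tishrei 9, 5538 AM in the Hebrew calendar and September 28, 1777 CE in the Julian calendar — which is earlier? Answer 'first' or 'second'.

second

The two dates have Julian Day Numbers 2370379 and 2370378 respectively.
Since 2370378 < 2370379, the second date comes first.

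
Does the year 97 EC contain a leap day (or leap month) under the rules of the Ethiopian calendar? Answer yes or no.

97 mod 4 = 1; in the Ethiopian calendar a year is leap when year mod 4 = 3, so it is a common year.

no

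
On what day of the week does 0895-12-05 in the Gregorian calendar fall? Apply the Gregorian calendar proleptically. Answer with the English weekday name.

Monday

Since JDN mod 7 = 0 (0 = Monday), the day is Monday.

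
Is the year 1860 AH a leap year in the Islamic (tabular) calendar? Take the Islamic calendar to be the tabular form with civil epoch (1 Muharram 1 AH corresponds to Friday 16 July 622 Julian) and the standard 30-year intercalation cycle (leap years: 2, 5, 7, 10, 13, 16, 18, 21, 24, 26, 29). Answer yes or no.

no

Year 1860 AH is year 30 of its 30-year cycle; leap positions are 2, 5, 7, 10, 13, 16, 18, 21, 24, 26, 29, so it is a common year (354 days).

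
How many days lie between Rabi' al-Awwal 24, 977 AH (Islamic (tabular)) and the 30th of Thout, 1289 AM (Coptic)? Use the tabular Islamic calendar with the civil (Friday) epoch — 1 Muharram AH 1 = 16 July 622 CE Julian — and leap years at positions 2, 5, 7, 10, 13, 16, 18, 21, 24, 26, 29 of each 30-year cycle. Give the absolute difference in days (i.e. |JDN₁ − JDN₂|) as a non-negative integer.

1117

JDN of the first date = 2294384.
JDN of the second date = 2295501.
|2295501 − 2294384| = 1117.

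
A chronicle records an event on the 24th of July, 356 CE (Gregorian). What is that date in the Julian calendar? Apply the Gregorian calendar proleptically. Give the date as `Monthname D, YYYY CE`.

The Julian–Gregorian offset here is 1 day (Julian trailing).
24 July 356 Gregorian − 1 day → 23 July 356 Julian.

July 23, 356 CE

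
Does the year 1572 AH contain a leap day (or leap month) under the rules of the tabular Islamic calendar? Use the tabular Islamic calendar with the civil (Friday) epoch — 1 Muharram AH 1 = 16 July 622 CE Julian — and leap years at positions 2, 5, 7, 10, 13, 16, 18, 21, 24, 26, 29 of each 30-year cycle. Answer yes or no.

no

Year 1572 AH is year 12 of its 30-year cycle; leap positions are 2, 5, 7, 10, 13, 16, 18, 21, 24, 26, 29, so it is a common year (354 days).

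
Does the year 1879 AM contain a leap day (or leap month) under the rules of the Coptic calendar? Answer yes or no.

1879 mod 4 = 3; in the Coptic calendar a year is leap when year mod 4 = 3, so it is a leap year.

yes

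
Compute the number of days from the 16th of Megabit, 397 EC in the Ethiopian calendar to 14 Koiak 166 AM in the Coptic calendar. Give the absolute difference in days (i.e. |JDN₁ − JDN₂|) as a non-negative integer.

16344

JDN of the first date = 1869055.
JDN of the second date = 1885399.
|1885399 − 1869055| = 16344.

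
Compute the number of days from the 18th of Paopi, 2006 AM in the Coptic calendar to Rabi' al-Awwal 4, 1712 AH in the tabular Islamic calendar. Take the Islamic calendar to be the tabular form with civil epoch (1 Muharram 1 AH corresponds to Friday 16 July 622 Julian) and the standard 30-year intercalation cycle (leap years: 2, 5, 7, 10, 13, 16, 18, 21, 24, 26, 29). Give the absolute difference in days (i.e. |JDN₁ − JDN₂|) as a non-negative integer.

2580

First date → JDN 2557403; second date → JDN 2554823.
The interval is |2557403 − 2554823| = 2580 days.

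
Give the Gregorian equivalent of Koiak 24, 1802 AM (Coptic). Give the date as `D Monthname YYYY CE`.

Julian Day Number of the source date = 2482958.
Converting JDN 2482958 to the Gregorian calendar gives 2 January 2086 CE.

2 January 2086 CE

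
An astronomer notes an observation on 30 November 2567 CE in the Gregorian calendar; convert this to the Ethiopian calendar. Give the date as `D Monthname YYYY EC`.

16 Hidar 2560 EC

Julian Day Number of the source date = 2658971.
Converting JDN 2658971 to the Ethiopian calendar gives 16 Hidar 2560 EC.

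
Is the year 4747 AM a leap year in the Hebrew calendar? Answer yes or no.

no

Hebrew year 4747 is year 16 of its 19-year Metonic cycle; leap years are at positions 3, 6, 8, 11, 14, 17, 19, so it is a common year (12 months).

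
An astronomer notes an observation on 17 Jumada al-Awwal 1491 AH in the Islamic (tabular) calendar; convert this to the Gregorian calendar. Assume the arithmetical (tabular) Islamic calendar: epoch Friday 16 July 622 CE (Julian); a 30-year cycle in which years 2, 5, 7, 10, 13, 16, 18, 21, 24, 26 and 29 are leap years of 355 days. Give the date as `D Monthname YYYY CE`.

Both dates share Julian Day Number 2476580; in the Gregorian calendar that is 17 July 2068 CE.

17 July 2068 CE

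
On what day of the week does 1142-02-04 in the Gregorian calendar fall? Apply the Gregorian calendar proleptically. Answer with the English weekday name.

Wednesday

2138201 ≡ 2 (mod 7); counting from Monday = 0 gives Wednesday.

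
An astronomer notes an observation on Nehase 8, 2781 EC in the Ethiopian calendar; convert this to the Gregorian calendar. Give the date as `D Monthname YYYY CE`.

Julian Day Number of the source date = 2739953.
Converting JDN 2739953 to the Gregorian calendar gives 20 August 2789 CE.

20 August 2789 CE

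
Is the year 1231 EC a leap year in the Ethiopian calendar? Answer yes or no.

yes

1231 mod 4 = 3; in the Ethiopian calendar a year is leap when year mod 4 = 3, so it is a leap year.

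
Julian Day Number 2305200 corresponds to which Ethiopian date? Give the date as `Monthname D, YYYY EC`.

The Gregorian equivalent of JDN 2305200 is 28 April 1599.
In the Ethiopian calendar that day is Miyazya 23, 1591 EC.

Miyazya 23, 1591 EC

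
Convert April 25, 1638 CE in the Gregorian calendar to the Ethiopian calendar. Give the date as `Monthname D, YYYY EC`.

Miyazya 20, 1630 EC

Both dates share Julian Day Number 2319442; in the Ethiopian calendar that is 20 Miyazya 1630 EC.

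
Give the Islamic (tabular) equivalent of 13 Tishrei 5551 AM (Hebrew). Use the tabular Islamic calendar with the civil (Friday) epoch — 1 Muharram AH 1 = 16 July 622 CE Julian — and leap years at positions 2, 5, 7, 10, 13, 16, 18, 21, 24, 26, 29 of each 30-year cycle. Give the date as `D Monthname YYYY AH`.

12 Muharram 1205 AH

Both dates share Julian Day Number 2375108; in the tabular Islamic calendar that is 12 Muharram 1205 AH.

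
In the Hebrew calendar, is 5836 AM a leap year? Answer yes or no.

Hebrew year 5836 is year 3 of its 19-year Metonic cycle; leap years are at positions 3, 6, 8, 11, 14, 17, 19, so it is a leap year (13 months).

yes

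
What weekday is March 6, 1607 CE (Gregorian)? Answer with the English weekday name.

Tuesday

Since JDN mod 7 = 1 (0 = Monday), the day is Tuesday.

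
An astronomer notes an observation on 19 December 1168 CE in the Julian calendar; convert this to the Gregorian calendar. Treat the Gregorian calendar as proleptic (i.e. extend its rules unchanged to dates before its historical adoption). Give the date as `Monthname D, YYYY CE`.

The Julian–Gregorian offset here is 7 days (Julian trailing).
19 December 1168 Julian + 7 days → 26 December 1168 Gregorian.

December 26, 1168 CE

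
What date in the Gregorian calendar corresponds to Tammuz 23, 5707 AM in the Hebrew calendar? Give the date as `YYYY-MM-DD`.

Both dates share Julian Day Number 2432378; in the Gregorian calendar that is 11 July 1947 CE.

1947-07-11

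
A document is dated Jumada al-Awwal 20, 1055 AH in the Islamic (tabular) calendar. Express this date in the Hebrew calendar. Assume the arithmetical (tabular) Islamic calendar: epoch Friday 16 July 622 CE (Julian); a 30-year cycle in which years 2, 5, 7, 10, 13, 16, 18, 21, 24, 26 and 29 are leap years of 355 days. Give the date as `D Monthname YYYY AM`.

20 Tammuz 5405 AM

Julian Day Number of the source date = 2322079.
Converting JDN 2322079 to the Hebrew calendar gives 20 Tammuz 5405 AM.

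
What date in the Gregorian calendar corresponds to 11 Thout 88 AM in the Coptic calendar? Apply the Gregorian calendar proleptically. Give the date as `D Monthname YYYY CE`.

10 September 371 CE

Both dates share Julian Day Number 1856817; in the Gregorian calendar that is 10 September 371 CE.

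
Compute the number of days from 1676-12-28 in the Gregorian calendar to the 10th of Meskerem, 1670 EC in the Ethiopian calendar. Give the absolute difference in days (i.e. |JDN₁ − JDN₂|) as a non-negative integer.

263

JDN of the first date = 2333569.
JDN of the second date = 2333832.
|2333832 − 2333569| = 263.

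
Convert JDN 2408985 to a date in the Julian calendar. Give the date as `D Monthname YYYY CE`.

11 June 1883 CE

The Gregorian equivalent of JDN 2408985 is 23 June 1883.
In the Julian calendar that day is 11 June 1883 CE.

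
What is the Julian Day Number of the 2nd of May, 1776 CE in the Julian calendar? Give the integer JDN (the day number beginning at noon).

Equivalently 13 May 1776 (Gregorian).
JDN 2451545 is 1 January 2000 CE (Gregorian); the target day is −81681 days from there, so JDN = 2369864.

2369864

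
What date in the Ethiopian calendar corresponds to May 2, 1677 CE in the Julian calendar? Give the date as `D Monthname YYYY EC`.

The source date corresponds to 12 May 1677 in the Gregorian calendar (JDN 2333704).
That day falls on 7 Ginbot 1669 EC in the Ethiopian calendar.

7 Ginbot 1669 EC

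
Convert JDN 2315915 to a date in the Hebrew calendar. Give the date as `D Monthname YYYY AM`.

JDN 2315915 is 28 August 1628 in the Gregorian calendar.
In the Hebrew calendar that day is 29 Av 5388 AM.

29 Av 5388 AM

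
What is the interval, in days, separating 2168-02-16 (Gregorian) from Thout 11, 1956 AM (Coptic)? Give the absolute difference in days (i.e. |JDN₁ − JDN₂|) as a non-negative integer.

26152

JDN of the first date = 2512952.
JDN of the second date = 2539104.
|2539104 − 2512952| = 26152.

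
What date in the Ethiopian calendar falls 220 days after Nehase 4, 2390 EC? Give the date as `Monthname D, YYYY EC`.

Megabit 9, 2391 EC

The starting date is JDN 2597136; 2597136 + 220 = 2597356.
JDN 2597356 corresponds to Megabit 9, 2391 EC.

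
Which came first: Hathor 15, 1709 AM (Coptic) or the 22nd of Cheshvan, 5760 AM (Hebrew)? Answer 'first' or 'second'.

Converting both to JDN: 2448951 vs 2451484; the smaller is the first.

first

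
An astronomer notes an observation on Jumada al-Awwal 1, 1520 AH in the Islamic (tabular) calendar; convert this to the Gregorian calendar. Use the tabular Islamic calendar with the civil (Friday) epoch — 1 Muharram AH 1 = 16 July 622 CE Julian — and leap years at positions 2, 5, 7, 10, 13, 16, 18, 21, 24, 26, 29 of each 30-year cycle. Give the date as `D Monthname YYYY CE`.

Julian Day Number of the source date = 2486841.
Converting JDN 2486841 to the Gregorian calendar gives 20 August 2096 CE.

20 August 2096 CE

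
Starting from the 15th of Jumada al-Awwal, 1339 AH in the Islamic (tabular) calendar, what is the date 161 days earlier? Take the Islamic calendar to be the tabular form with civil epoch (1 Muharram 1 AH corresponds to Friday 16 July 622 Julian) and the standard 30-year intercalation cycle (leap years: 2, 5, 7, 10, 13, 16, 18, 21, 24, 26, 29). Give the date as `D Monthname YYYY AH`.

2 Dhu al-Hijjah 1338 AH

The starting date is JDN 2422715; 2422715 − 161 = 2422554.
JDN 2422554 corresponds to 2 Dhu al-Hijjah 1338 AH.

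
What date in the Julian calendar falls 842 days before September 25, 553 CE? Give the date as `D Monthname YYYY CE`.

6 June 551 CE

The starting date is JDN 1923309; 1923309 − 842 = 1922467.
JDN 1922467 corresponds to 6 June 551 CE.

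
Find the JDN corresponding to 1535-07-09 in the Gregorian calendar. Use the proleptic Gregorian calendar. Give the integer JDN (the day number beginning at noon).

JDN 2299161 is 15 October 1582 CE (Gregorian); the target day is −17265 days from there, so JDN = 2281896.

2281896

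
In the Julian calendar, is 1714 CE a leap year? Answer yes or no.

1714 mod 4 = 2, so it is a common year in the Julian calendar.

no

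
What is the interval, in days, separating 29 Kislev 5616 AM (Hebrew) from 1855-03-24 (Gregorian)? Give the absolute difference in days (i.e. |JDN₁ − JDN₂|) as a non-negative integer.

260

JDN of the first date = 2398927.
JDN of the second date = 2398667.
|2398667 − 2398927| = 260.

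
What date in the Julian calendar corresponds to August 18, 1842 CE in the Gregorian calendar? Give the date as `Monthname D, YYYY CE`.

At this point the Julian calendar is 12 days behind the Gregorian.
18 August 1842 Gregorian − 12 days → 6 August 1842 Julian.

August 6, 1842 CE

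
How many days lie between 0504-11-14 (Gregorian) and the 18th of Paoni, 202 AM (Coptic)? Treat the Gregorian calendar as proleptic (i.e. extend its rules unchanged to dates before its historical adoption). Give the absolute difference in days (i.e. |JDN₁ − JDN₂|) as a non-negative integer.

6728

First date → JDN 1905460; second date → JDN 1898732.
The interval is |1905460 − 1898732| = 6728 days.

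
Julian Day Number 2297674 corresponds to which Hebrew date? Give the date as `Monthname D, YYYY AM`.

Tishrei 8, 5339 AM

JDN 2297674 is 19 September 1578 in the proleptic Gregorian calendar.
In the Hebrew calendar that day is Tishrei 8, 5339 AM.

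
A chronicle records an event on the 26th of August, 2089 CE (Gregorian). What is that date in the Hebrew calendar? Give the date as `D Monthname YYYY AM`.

Both dates share Julian Day Number 2484290; in the Hebrew calendar that is 20 Elul 5849 AM.

20 Elul 5849 AM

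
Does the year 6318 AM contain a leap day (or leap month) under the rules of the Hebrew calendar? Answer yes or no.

no

Hebrew year 6318 is year 10 of its 19-year Metonic cycle; leap years are at positions 3, 6, 8, 11, 14, 17, 19, so it is a common year (12 months).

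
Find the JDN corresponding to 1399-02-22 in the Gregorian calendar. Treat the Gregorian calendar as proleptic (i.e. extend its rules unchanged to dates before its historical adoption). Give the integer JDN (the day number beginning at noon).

JDN 2299161 is 15 October 1582 CE (Gregorian); the target day is −67074 days from there, so JDN = 2232087.

2232087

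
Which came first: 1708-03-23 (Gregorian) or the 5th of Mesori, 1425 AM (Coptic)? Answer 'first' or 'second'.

Converting both to JDN: 2344976 vs 2345480; the smaller is the first.

first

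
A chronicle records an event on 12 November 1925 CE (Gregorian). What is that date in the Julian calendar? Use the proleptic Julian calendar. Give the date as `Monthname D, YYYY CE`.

For dates in this range the Gregorian date is 13 days ahead of the Julian.
12 November 1925 Gregorian − 13 days → 30 October 1925 Julian.

October 30, 1925 CE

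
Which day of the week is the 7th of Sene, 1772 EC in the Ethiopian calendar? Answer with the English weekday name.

Equivalently 12 June 1780 Gregorian, JDN 2371355.
2371355 ≡ 0 (mod 7); counting from Monday = 0 gives Monday.

Monday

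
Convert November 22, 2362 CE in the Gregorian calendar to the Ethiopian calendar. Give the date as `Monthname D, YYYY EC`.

Hidar 10, 2355 EC

Julian Day Number of the source date = 2584088.
Converting JDN 2584088 to the Ethiopian calendar gives 10 Hidar 2355 EC.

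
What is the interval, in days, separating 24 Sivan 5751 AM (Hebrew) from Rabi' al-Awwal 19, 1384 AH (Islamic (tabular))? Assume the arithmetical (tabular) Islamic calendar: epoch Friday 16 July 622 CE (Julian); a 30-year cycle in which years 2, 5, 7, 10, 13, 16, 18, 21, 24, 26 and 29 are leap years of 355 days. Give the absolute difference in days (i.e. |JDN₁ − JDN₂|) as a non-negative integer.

9808

First date → JDN 2448414; second date → JDN 2438606.
The interval is |2448414 − 2438606| = 9808 days.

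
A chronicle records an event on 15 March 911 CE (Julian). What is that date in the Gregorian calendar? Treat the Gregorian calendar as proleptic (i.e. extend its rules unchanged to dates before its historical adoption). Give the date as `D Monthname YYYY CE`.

At this point the Julian calendar is 5 days behind the Gregorian.
15 March 911 Julian + 5 days → 20 March 911 Gregorian.

20 March 911 CE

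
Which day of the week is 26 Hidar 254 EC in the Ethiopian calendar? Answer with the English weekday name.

This is JDN 1816714 (22 November 261 Gregorian).
1816714 ≡ 4 (mod 7); counting from Monday = 0 gives Friday.

Friday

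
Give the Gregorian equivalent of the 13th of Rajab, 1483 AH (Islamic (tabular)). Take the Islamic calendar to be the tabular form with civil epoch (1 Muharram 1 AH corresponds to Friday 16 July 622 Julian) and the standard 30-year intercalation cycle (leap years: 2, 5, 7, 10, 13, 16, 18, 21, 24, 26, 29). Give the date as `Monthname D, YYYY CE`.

Julian Day Number of the source date = 2473800.
Converting JDN 2473800 to the Gregorian calendar gives 6 December 2060 CE.

December 6, 2060 CE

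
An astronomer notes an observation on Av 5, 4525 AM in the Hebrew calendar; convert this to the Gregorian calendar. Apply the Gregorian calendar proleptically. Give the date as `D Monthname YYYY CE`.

1 August 765 CE

Julian Day Number of the source date = 2000683.
Converting JDN 2000683 to the Gregorian calendar gives 1 August 765 CE.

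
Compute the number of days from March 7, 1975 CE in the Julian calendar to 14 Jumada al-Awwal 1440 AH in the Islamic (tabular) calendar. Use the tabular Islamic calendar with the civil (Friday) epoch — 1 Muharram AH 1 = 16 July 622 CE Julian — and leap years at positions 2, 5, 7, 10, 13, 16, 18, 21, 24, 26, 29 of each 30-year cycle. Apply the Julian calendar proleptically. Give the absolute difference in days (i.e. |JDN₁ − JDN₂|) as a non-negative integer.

JDN of the first date = 2442492.
JDN of the second date = 2458505.
|2458505 − 2442492| = 16013.

16013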